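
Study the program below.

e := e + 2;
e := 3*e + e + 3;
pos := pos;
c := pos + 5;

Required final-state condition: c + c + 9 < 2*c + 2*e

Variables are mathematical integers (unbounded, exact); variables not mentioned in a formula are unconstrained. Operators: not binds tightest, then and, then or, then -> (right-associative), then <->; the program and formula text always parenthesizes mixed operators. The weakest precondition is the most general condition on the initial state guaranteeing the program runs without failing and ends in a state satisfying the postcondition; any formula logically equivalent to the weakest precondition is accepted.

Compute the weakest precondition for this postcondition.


Working backward. After the program, the postcondition c + c + 9 < 2*c + 2*e must hold; in canonical form it is 2*e > 9.
Before c := pos + 5: 2*e > 9
Before pos := pos: 2*e > 9
Before e := 3*e + e + 3: 8*e > 3
Before e := e + 2: 8*e > -13
Answer: WP = 8*e > -13


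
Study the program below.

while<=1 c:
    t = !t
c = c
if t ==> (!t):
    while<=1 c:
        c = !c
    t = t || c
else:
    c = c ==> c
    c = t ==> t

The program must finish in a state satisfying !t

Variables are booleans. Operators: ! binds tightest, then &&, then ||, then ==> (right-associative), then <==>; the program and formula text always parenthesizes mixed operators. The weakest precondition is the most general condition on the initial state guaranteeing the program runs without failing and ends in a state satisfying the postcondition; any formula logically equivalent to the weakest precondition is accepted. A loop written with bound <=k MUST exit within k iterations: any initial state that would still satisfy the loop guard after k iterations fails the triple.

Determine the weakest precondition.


Working backward. After the program, !t must hold.
Then branch requires (c ==> (c && (!(t || (!c))))) && ((!c) ==> (!(t || c))); else branch requires !t.
Before the if: ((t ==> (!t)) ==> ((c ==> (c && (!(t || (!c))))) && ((!c) ==> (!(t || c))))) && ((!(t ==> (!t))) ==> (!t))
Before c := c: ((t ==> (!t)) ==> ((c ==> (c && (!(t || (!c))))) && ((!c) ==> (!(t || c))))) && ((!(t ==> (!t))) ==> (!t))
Before the loop (bound <=1), unroll the exhaustion recursion (WP_0 = exit-now case; WP_j = one more guarded iteration, up to j = 1):
  WP_0: (!c) && ((t ==> (!t)) ==> ((c ==> (c && (!(t || (!c))))) && ((!c) ==> (!(t || c))))) && ((!(t ==> (!t))) ==> (!t))
  WP_1: (c ==> ((!c) && (((!t) ==> t) ==> ((c ==> (c && (!((!t) || (!c))))) && ((!c) ==> (!((!t) || c))))) && ((!((!t) ==> t)) ==> t))) && ((!c) ==> (((t ==> (!t)) ==> ((c ==> (c && (!(t || (!c))))) && ((!c) ==> (!(t || c))))) && ((!(t ==> (!t))) ==> (!t))))
So before the loop: (c ==> ((!c) && (((!t) ==> t) ==> ((c ==> (c && (!((!t) || (!c))))) && ((!c) ==> (!((!t) || c))))) && ((!((!t) ==> t)) ==> t))) && ((!c) ==> (((t ==> (!t)) ==> ((c ==> (c && (!(t || (!c))))) && ((!c) ==> (!(t || c))))) && ((!(t ==> (!t))) ==> (!t))))
Answer: WP = (c ==> ((!c) && (((!t) ==> t) ==> ((c ==> (c && (!((!t) || (!c))))) && ((!c) ==> (!((!t) || c))))) && ((!((!t) ==> t)) ==> t))) && ((!c) ==> (((t ==> (!t)) ==> ((c ==> (c && (!(t || (!c))))) && ((!c) ==> (!(t || c))))) && ((!(t ==> (!t))) ==> (!t))))


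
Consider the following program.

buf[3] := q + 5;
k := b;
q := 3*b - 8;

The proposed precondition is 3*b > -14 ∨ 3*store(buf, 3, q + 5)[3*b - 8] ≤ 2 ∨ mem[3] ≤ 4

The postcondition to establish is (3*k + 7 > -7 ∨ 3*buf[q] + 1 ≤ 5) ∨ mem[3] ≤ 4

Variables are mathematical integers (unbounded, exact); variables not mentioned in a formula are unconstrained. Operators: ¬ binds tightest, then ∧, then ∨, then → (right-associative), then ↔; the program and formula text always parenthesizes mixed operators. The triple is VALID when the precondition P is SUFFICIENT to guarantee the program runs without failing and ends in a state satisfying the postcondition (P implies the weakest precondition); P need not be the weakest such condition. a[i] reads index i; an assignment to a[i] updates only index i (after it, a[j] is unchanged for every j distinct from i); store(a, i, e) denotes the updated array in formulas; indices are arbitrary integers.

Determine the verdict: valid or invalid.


Working backward. After the program, the postcondition (3*k + 7 > -7 ∨ 3*buf[q] + 1 ≤ 5) ∨ mem[3] ≤ 4 must hold; in canonical form it is 3*k > -14 ∨ 3*buf[q] ≤ 4 ∨ mem[3] ≤ 4.
Before q := 3*b - 8: 3*k > -14 ∨ 3*buf[3*b - 8] ≤ 4 ∨ mem[3] ≤ 4
Before k := b: 3*b > -14 ∨ 3*buf[3*b - 8] ≤ 4 ∨ mem[3] ≤ 4
Before buf[3] := q + 5: 3*b > -14 ∨ 3*store(buf, 3, q + 5)[3*b - 8] ≤ 4 ∨ mem[3] ≤ 4
The weakest precondition is 3*b > -14 ∨ 3*store(buf, 3, q + 5)[3*b - 8] ≤ 4 ∨ mem[3] ≤ 4.
Check whether 3*b > -14 ∨ 3*store(buf, 3, q + 5)[3*b - 8] ≤ 2 ∨ mem[3] ≤ 4 implies it.
Every state satisfying the precondition satisfies the weakest precondition: the implication holds.
Answer: valid


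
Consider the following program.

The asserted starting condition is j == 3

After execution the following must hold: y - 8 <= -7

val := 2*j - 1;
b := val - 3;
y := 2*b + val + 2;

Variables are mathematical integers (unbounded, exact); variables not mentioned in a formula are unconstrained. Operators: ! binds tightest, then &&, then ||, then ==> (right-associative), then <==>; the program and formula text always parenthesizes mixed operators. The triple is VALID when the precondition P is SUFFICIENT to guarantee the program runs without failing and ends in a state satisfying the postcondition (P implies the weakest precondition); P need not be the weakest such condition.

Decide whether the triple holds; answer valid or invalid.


Working backward. After the program, the postcondition y - 8 <= -7 must hold; in canonical form it is y <= 1.
Before y := 2*b + val + 2: 2*b + val <= -1
Before b := val - 3: 3*val <= 5
Before val := 2*j - 1: 6*j <= 8
The weakest precondition is 6*j <= 8.
Check whether j == 3 implies it.
Countermodel: at the initial state j = 3, the precondition holds but the weakest precondition fails.
Answer: invalid


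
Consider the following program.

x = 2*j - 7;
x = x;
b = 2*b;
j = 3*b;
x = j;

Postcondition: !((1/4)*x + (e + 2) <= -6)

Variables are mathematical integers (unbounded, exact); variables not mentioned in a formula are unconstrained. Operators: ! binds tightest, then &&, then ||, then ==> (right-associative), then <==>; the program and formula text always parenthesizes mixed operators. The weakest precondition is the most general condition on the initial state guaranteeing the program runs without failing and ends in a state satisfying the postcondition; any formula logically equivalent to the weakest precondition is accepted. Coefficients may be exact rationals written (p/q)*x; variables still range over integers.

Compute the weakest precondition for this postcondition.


Working backward. After the program, the postcondition !((1/4)*x + (e + 2) <= -6) must hold; in canonical form it is !(e + (1/4)*x <= -8).
Before x := j: !(e + (1/4)*j <= -8)
Before j := 3*b: !((3/4)*b + e <= -8)
Before b := 2*b: !((3/2)*b + e <= -8)
Before x := x: !((3/2)*b + e <= -8)
Before x := 2*j - 7: !((3/2)*b + e <= -8)
Answer: WP = !((3/2)*b + e <= -8)


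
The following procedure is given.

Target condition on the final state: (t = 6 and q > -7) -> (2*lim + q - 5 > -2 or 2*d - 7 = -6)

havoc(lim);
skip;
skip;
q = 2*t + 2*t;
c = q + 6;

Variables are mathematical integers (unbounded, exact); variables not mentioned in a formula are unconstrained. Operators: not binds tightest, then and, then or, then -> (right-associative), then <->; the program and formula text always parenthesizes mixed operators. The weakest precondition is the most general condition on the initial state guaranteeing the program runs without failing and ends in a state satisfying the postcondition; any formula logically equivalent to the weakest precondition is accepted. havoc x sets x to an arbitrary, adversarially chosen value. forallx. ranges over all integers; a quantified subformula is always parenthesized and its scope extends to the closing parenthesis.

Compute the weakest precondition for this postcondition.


Working backward. After the program, the postcondition (t = 6 and q > -7) -> (2*lim + q - 5 > -2 or 2*d - 7 = -6) must hold; in canonical form it is (t = 6 and q > -7) -> (2*lim + q > 3 or 2*d = 1).
Before c := q + 6: (t = 6 and q > -7) -> (2*lim + q > 3 or 2*d = 1)
Before q := 2*t + 2*t: (t = 6 and 4*t > -7) -> (2*lim + 4*t > 3 or 2*d = 1)
Before skip: (t = 6 and 4*t > -7) -> (2*lim + 4*t > 3 or 2*d = 1)
Before skip: (t = 6 and 4*t > -7) -> (2*lim + 4*t > 3 or 2*d = 1)
Before havoc lim: forall lim_1. ((t = 6 and 4*t > -7) -> (2*lim_1 + 4*t > 3 or 2*d = 1))
Answer: WP = forall lim_1. ((t = 6 and 4*t > -7) -> (2*lim_1 + 4*t > 3 or 2*d = 1))


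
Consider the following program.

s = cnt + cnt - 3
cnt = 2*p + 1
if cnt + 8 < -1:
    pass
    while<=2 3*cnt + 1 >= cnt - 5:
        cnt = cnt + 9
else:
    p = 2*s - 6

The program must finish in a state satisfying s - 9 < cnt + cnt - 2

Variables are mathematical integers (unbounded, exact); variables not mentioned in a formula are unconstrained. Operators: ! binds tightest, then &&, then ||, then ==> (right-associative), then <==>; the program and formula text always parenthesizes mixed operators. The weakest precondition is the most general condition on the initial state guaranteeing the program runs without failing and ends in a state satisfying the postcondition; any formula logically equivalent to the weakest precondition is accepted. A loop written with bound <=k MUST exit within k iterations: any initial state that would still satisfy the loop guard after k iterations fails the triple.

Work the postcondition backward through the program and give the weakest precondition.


Working backward. After the program, the postcondition s - 9 < cnt + cnt - 2 must hold; in canonical form it is s < 2*cnt + 7.
Then branch requires (2*cnt >= -6 ==> ((2*cnt >= -24 ==> ((!(2*cnt >= -42)) && s < 2*cnt + 43)) && ((!(2*cnt >= -24)) ==> s < 2*cnt + 25))) && ((!(2*cnt >= -6)) ==> s < 2*cnt + 7); else branch requires s < 2*cnt + 7.
Before the if: (cnt < -9 ==> ((2*cnt >= -6 ==> ((2*cnt >= -24 ==> ((!(2*cnt >= -42)) && s < 2*cnt + 43)) && ((!(2*cnt >= -24)) ==> s < 2*cnt + 25))) && ((!(2*cnt >= -6)) ==> s < 2*cnt + 7))) && ((!(cnt < -9)) ==> s < 2*cnt + 7)
Before cnt := 2*p + 1: (2*p < -10 ==> ((4*p >= -8 ==> ((4*p >= -26 ==> ((!(4*p >= -44)) && s < 4*p + 45)) && ((!(4*p >= -26)) ==> s < 4*p + 27))) && ((!(4*p >= -8)) ==> s < 4*p + 9))) && ((!(2*p < -10)) ==> s < 4*p + 9)
Before s := cnt + cnt - 3: (2*p < -10 ==> ((4*p >= -8 ==> ((4*p >= -26 ==> ((!(4*p >= -44)) && 2*cnt < 4*p + 48)) && ((!(4*p >= -26)) ==> 2*cnt < 4*p + 30))) && ((!(4*p >= -8)) ==> 2*cnt < 4*p + 12))) && ((!(2*p < -10)) ==> 2*cnt < 4*p + 12)
Answer: WP = (2*p < -10 ==> ((4*p >= -8 ==> ((4*p >= -26 ==> ((!(4*p >= -44)) && 2*cnt < 4*p + 48)) && ((!(4*p >= -26)) ==> 2*cnt < 4*p + 30))) && ((!(4*p >= -8)) ==> 2*cnt < 4*p + 12))) && ((!(2*p < -10)) ==> 2*cnt < 4*p + 12)


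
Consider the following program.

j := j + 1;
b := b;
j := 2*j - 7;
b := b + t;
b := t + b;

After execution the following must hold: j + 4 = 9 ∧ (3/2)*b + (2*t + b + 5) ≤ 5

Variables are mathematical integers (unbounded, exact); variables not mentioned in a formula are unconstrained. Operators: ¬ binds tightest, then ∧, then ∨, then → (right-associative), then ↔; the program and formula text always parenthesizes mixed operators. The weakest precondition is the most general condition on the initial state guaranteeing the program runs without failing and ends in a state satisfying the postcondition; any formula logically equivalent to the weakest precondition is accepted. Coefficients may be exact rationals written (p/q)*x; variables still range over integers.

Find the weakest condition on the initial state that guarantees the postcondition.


Working backward. After the program, the postcondition j + 4 = 9 ∧ (3/2)*b + (2*t + b + 5) ≤ 5 must hold; in canonical form it is j = 5 ∧ (5/2)*b + 2*t ≤ 0.
Before b := t + b: j = 5 ∧ (5/2)*b + (9/2)*t ≤ 0
Before b := b + t: j = 5 ∧ (5/2)*b + 7*t ≤ 0
Before j := 2*j - 7: 2*j = 12 ∧ (5/2)*b + 7*t ≤ 0
Before b := b: 2*j = 12 ∧ (5/2)*b + 7*t ≤ 0
Before j := j + 1: 2*j = 10 ∧ (5/2)*b + 7*t ≤ 0
Answer: WP = 2*j = 10 ∧ (5/2)*b + 7*t ≤ 0


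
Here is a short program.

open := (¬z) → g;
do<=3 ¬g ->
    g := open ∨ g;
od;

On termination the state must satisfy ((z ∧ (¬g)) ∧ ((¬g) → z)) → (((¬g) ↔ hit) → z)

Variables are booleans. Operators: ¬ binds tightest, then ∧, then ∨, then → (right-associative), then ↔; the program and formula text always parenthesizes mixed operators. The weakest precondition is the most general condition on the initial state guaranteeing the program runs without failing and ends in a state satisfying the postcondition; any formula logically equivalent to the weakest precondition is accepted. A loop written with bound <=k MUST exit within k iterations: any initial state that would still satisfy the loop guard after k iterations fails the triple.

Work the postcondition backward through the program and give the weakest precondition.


Working backward. After the program, the postcondition ((z ∧ (¬g)) ∧ ((¬g) → z)) → (((¬g) ↔ hit) → z) must hold; in canonical form it is (z ∧ (¬g) ∧ ((¬g) → z)) → (((¬g) ↔ hit) → z).
Before the loop (bound <=3), unroll the exhaustion recursion (WP_0 = exit-now case; WP_j = one more guarded iteration, up to j = 3):
  WP_0: g ∧ ((z ∧ (¬g) ∧ ((¬g) → z)) → (((¬g) ↔ hit) → z))
  WP_1: ((¬g) → ((open ∨ g) ∧ ((z ∧ (¬(open ∨ g)) ∧ ((¬(open ∨ g)) → z)) → (((¬(open ∨ g)) ↔ hit) → z)))) ∧ (g → ((z ∧ (¬g) ∧ ((¬g) → z)) → (((¬g) ↔ hit) → z)))
  WP_2: ((¬g) → (((¬(open ∨ g)) → ((open ∨ g) ∧ ((z ∧ (¬(open ∨ g)) ∧ ((¬(open ∨ g)) → z)) → (((¬(open ∨ g)) ↔ hit) → z)))) ∧ ((open ∨ g) → ((z ∧ (¬(open ∨ g)) ∧ ((¬(open ∨ g)) → z)) → (((¬(open ∨ g)) ↔ hit) → z))))) ∧ (g → ((z ∧ (¬g) ∧ ((¬g) → z)) → (((¬g) ↔ hit) → z)))
  WP_3: ((¬g) → (((¬(open ∨ g)) → (((¬(open ∨ g)) → ((open ∨ g) ∧ ((z ∧ (¬(open ∨ g)) ∧ ((¬(open ∨ g)) → z)) → (((¬(open ∨ g)) ↔ hit) → z)))) ∧ ((open ∨ g) → ((z ∧ (¬(open ∨ g)) ∧ ((¬(open ∨ g)) → z)) → (((¬(open ∨ g)) ↔ hit) → z))))) ∧ ((open ∨ g) → ((z ∧ (¬(open ∨ g)) ∧ ((¬(open ∨ g)) → z)) → (((¬(open ∨ g)) ↔ hit) → z))))) ∧ (g → ((z ∧ (¬g) ∧ ((¬g) → z)) → (((¬g) ↔ hit) → z)))
So before the loop: ((¬g) → (((¬(open ∨ g)) → (((¬(open ∨ g)) → ((open ∨ g) ∧ ((z ∧ (¬(open ∨ g)) ∧ ((¬(open ∨ g)) → z)) → (((¬(open ∨ g)) ↔ hit) → z)))) ∧ ((open ∨ g) → ((z ∧ (¬(open ∨ g)) ∧ ((¬(open ∨ g)) → z)) → (((¬(open ∨ g)) ↔ hit) → z))))) ∧ ((open ∨ g) → ((z ∧ (¬(open ∨ g)) ∧ ((¬(open ∨ g)) → z)) → (((¬(open ∨ g)) ↔ hit) → z))))) ∧ (g → ((z ∧ (¬g) ∧ ((¬g) → z)) → (((¬g) ↔ hit) → z)))
Before open := (¬z) → g: ((¬g) → (((¬(((¬z) → g) ∨ g)) → (((¬(((¬z) → g) ∨ g)) → ((((¬z) → g) ∨ g) ∧ ((z ∧ (¬(((¬z) → g) ∨ g)) ∧ ((¬(((¬z) → g) ∨ g)) → z)) → (((¬(((¬z) → g) ∨ g)) ↔ hit) → z)))) ∧ ((((¬z) → g) ∨ g) → ((z ∧ (¬(((¬z) → g) ∨ g)) ∧ ((¬(((¬z) → g) ∨ g)) → z)) → (((¬(((¬z) → g) ∨ g)) ↔ hit) → z))))) ∧ ((((¬z) → g) ∨ g) → ((z ∧ (¬(((¬z) → g) ∨ g)) ∧ ((¬(((¬z) → g) ∨ g)) → z)) → (((¬(((¬z) → g) ∨ g)) ↔ hit) → z))))) ∧ (g → ((z ∧ (¬g) ∧ ((¬g) → z)) → (((¬g) ↔ hit) → z)))
Answer: WP = ((¬g) → (((¬(((¬z) → g) ∨ g)) → (((¬(((¬z) → g) ∨ g)) → ((((¬z) → g) ∨ g) ∧ ((z ∧ (¬(((¬z) → g) ∨ g)) ∧ ((¬(((¬z) → g) ∨ g)) → z)) → (((¬(((¬z) → g) ∨ g)) ↔ hit) → z)))) ∧ ((((¬z) → g) ∨ g) → ((z ∧ (¬(((¬z) → g) ∨ g)) ∧ ((¬(((¬z) → g) ∨ g)) → z)) → (((¬(((¬z) → g) ∨ g)) ↔ hit) → z))))) ∧ ((((¬z) → g) ∨ g) → ((z ∧ (¬(((¬z) → g) ∨ g)) ∧ ((¬(((¬z) → g) ∨ g)) → z)) → (((¬(((¬z) → g) ∨ g)) ↔ hit) → z))))) ∧ (g → ((z ∧ (¬g) ∧ ((¬g) → z)) → (((¬g) ↔ hit) → z)))


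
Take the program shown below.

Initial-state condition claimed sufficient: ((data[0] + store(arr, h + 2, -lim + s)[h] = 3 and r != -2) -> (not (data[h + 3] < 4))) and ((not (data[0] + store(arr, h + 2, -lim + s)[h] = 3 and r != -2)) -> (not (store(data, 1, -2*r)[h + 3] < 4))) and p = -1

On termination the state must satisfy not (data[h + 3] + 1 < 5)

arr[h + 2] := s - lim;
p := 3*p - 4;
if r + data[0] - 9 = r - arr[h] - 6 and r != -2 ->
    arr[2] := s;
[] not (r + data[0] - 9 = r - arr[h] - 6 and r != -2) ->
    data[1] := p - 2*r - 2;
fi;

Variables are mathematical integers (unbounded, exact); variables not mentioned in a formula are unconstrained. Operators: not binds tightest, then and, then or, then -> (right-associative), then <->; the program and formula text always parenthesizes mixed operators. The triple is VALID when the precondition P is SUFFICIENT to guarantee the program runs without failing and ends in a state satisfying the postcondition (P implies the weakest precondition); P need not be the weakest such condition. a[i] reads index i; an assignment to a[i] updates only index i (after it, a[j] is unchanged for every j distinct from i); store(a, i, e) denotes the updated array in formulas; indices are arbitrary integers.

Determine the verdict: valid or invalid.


Working backward. After the program, the postcondition not (data[h + 3] + 1 < 5) must hold; in canonical form it is not (data[h + 3] < 4).
Then branch requires not (data[h + 3] < 4); else branch requires not (store(data, 1, p - 2*r - 2)[h + 3] < 4).
Before the if: ((arr[h] + data[0] = 3 and r != -2) -> (not (data[h + 3] < 4))) and ((not (arr[h] + data[0] = 3 and r != -2)) -> (not (store(data, 1, p - 2*r - 2)[h + 3] < 4)))
Before p := 3*p - 4: ((arr[h] + data[0] = 3 and r != -2) -> (not (data[h + 3] < 4))) and ((not (arr[h] + data[0] = 3 and r != -2)) -> (not (store(data, 1, 3*p - 2*r - 6)[h + 3] < 4)))
Before arr[h + 2] := s - lim: ((data[0] + store(arr, h + 2, -lim + s)[h] = 3 and r != -2) -> (not (data[h + 3] < 4))) and ((not (data[0] + store(arr, h + 2, -lim + s)[h] = 3 and r != -2)) -> (not (store(data, 1, 3*p - 2*r - 6)[h + 3] < 4)))
The weakest precondition is ((data[0] + store(arr, h + 2, -lim + s)[h] = 3 and r != -2) -> (not (data[h + 3] < 4))) and ((not (data[0] + store(arr, h + 2, -lim + s)[h] = 3 and r != -2)) -> (not (store(data, 1, 3*p - 2*r - 6)[h + 3] < 4))).
Check whether ((data[0] + store(arr, h + 2, -lim + s)[h] = 3 and r != -2) -> (not (data[h + 3] < 4))) and ((not (data[0] + store(arr, h + 2, -lim + s)[h] = 3 and r != -2)) -> (not (store(data, 1, -2*r)[h + 3] < 4))) and p = -1 implies it.
Countermodel: at the initial state arr = {[-2] = 2, [0] = 2, [1] = 2, elsewhere 2}, data = {[-2] = 2, [0] = 2, [1] = 2, elsewhere 2}, h = -2, lim = 0, p = -1, r = -3, s = 0, the precondition holds but the weakest precondition fails.
Answer: invalid


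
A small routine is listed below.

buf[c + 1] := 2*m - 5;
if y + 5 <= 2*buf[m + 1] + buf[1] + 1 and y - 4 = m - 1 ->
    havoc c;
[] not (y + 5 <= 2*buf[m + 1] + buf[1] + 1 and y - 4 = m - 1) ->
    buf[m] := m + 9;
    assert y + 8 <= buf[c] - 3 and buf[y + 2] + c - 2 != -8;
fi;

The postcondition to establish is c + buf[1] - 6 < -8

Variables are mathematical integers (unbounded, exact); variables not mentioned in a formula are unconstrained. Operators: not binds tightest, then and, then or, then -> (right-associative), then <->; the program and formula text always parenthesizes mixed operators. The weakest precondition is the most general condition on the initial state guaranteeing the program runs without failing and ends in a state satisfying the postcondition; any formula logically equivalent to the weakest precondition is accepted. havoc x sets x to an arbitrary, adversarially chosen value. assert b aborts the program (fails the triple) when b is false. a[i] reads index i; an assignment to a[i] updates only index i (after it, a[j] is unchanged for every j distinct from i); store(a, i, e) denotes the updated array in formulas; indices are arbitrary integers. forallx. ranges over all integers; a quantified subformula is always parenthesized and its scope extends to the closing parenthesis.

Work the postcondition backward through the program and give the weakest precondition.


Working backward. After the program, the postcondition c + buf[1] - 6 < -8 must hold; in canonical form it is buf[1] + c < -2.
Then branch requires forall c_1. buf[1] + c_1 < -2; else branch requires y <= store(buf, m, m + 9)[c] - 11 and store(buf, m, m + 9)[y + 2] + c != -6 and store(buf, m, m + 9)[1] + c < -2.
Before the if: ((y <= 2*buf[m + 1] + buf[1] - 4 and y = m + 3) -> (forall c_1. buf[1] + c_1 < -2)) and ((not (y <= 2*buf[m + 1] + buf[1] - 4 and y = m + 3)) -> (y <= store(buf, m, m + 9)[c] - 11 and store(buf, m, m + 9)[y + 2] + c != -6 and store(buf, m, m + 9)[1] + c < -2))
Before buf[c + 1] := 2*m - 5: ((y <= 2*store(buf, c + 1, 2*m - 5)[m + 1] + store(buf, c + 1, 2*m - 5)[1] - 4 and y = m + 3) -> (forall c_1. store(buf, c + 1, 2*m - 5)[1] + c_1 < -2)) and ((not (y <= 2*store(buf, c + 1, 2*m - 5)[m + 1] + store(buf, c + 1, 2*m - 5)[1] - 4 and y = m + 3)) -> (y <= store(store(buf, c + 1, 2*m - 5), m, m + 9)[c] - 11 and store(store(buf, c + 1, 2*m - 5), m, m + 9)[y + 2] + c != -6 and store(store(buf, c + 1, 2*m - 5), m, m + 9)[1] + c < -2))
Answer: WP = ((y <= 2*store(buf, c + 1, 2*m - 5)[m + 1] + store(buf, c + 1, 2*m - 5)[1] - 4 and y = m + 3) -> (forall c_1. store(buf, c + 1, 2*m - 5)[1] + c_1 < -2)) and ((not (y <= 2*store(buf, c + 1, 2*m - 5)[m + 1] + store(buf, c + 1, 2*m - 5)[1] - 4 and y = m + 3)) -> (y <= store(store(buf, c + 1, 2*m - 5), m, m + 9)[c] - 11 and store(store(buf, c + 1, 2*m - 5), m, m + 9)[y + 2] + c != -6 and store(store(buf, c + 1, 2*m - 5), m, m + 9)[1] + c < -2))


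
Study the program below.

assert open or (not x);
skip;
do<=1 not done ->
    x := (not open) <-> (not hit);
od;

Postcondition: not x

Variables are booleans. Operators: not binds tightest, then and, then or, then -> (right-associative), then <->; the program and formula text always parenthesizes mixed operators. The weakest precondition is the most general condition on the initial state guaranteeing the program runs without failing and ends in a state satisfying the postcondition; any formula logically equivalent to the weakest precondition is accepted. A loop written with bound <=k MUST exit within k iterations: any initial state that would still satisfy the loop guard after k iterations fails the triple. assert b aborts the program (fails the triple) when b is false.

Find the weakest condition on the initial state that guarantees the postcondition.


Working backward. After the program, not x must hold.
Before the loop (bound <=1), unroll the exhaustion recursion (WP_0 = exit-now case; WP_j = one more guarded iteration, up to j = 1):
  WP_0: done and (not x)
  WP_1: ((not done) -> (done and (not ((not open) <-> (not hit))))) and (done -> (not x))
So before the loop: ((not done) -> (done and (not ((not open) <-> (not hit))))) and (done -> (not x))
Before skip: ((not done) -> (done and (not ((not open) <-> (not hit))))) and (done -> (not x))
Before assert open or (not x): (open or (not x)) and ((not done) -> (done and (not ((not open) <-> (not hit))))) and (done -> (not x))
Answer: WP = (open or (not x)) and ((not done) -> (done and (not ((not open) <-> (not hit))))) and (done -> (not x))


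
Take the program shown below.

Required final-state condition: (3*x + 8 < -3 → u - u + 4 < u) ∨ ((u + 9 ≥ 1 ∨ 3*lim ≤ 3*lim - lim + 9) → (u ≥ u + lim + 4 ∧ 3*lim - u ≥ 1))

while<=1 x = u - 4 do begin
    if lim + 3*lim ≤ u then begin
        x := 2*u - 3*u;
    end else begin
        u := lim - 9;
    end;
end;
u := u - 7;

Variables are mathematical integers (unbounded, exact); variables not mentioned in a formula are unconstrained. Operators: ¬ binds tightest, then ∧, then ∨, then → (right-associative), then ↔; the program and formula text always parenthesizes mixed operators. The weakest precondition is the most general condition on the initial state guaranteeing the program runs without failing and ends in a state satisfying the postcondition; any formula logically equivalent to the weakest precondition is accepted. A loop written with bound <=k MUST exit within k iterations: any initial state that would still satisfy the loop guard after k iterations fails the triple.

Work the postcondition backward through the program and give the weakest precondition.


Working backward. After the program, the postcondition (3*x + 8 < -3 → u - u + 4 < u) ∨ ((u + 9 ≥ 1 ∨ 3*lim ≤ 3*lim - lim + 9) → (u ≥ u + lim + 4 ∧ 3*lim - u ≥ 1)) must hold; in canonical form it is (3*x < -11 → u > 4) ∨ ((u ≥ -8 ∨ lim ≤ 9) → (lim ≤ -4 ∧ 3*lim ≥ u + 1)).
Before u := u - 7: (3*x < -11 → u > 11) ∨ ((u ≥ -1 ∨ lim ≤ 9) → (lim ≤ -4 ∧ 3*lim ≥ u - 6))
Before the loop (bound <=1), unroll the exhaustion recursion (WP_0 = exit-now case; WP_j = one more guarded iteration, up to j = 1):
  WP_0: (¬(x = u - 4)) ∧ ((3*x < -11 → u > 11) ∨ ((u ≥ -1 ∨ lim ≤ 9) → (lim ≤ -4 ∧ 3*lim ≥ u - 6)))
  WP_1: (x = u - 4 → ((4*lim ≤ u → ((¬(2*u = 4)) ∧ ((3*u > 11 → u > 11) ∨ ((u ≥ -1 ∨ lim ≤ 9) → (lim ≤ -4 ∧ 3*lim ≥ u - 6))))) ∧ ((¬(4*lim ≤ u)) → ((¬(x = lim - 13)) ∧ ((3*x < -11 → lim > 20) ∨ ((lim ≥ 8 ∨ lim ≤ 9) → (lim ≤ -4 ∧ 2*lim ≥ -15))))))) ∧ ((¬(x = u - 4)) → ((3*x < -11 → u > 11) ∨ ((u ≥ -1 ∨ lim ≤ 9) → (lim ≤ -4 ∧ 3*lim ≥ u - 6))))
So before the loop: (x = u - 4 → ((4*lim ≤ u → ((¬(2*u = 4)) ∧ ((3*u > 11 → u > 11) ∨ ((u ≥ -1 ∨ lim ≤ 9) → (lim ≤ -4 ∧ 3*lim ≥ u - 6))))) ∧ ((¬(4*lim ≤ u)) → ((¬(x = lim - 13)) ∧ ((3*x < -11 → lim > 20) ∨ ((lim ≥ 8 ∨ lim ≤ 9) → (lim ≤ -4 ∧ 2*lim ≥ -15))))))) ∧ ((¬(x = u - 4)) → ((3*x < -11 → u > 11) ∨ ((u ≥ -1 ∨ lim ≤ 9) → (lim ≤ -4 ∧ 3*lim ≥ u - 6))))
Answer: WP = (x = u - 4 → ((4*lim ≤ u → ((¬(2*u = 4)) ∧ ((3*u > 11 → u > 11) ∨ ((u ≥ -1 ∨ lim ≤ 9) → (lim ≤ -4 ∧ 3*lim ≥ u - 6))))) ∧ ((¬(4*lim ≤ u)) → ((¬(x = lim - 13)) ∧ ((3*x < -11 → lim > 20) ∨ ((lim ≥ 8 ∨ lim ≤ 9) → (lim ≤ -4 ∧ 2*lim ≥ -15))))))) ∧ ((¬(x = u - 4)) → ((3*x < -11 → u > 11) ∨ ((u ≥ -1 ∨ lim ≤ 9) → (lim ≤ -4 ∧ 3*lim ≥ u - 6))))


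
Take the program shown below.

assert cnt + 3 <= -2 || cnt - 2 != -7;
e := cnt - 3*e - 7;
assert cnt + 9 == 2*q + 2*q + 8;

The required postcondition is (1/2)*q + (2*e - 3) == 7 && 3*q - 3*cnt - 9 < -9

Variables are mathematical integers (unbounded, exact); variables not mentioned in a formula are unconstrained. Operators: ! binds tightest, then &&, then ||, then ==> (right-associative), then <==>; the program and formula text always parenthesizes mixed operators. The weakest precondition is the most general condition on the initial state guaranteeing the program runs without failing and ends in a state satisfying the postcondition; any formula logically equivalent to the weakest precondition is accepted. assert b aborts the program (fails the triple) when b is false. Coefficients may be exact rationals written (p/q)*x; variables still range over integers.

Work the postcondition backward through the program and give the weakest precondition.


Working backward. After the program, the postcondition (1/2)*q + (2*e - 3) == 7 && 3*q - 3*cnt - 9 < -9 must hold; in canonical form it is 2*e + (1/2)*q == 10 && 3*q < 3*cnt.
Before assert cnt + 9 == 2*q + 2*q + 8: cnt == 4*q - 1 && 2*e + (1/2)*q == 10 && 3*q < 3*cnt
Before e := cnt - 3*e - 7: cnt == 4*q - 1 && 2*cnt + (1/2)*q == 6*e + 24 && 3*q < 3*cnt
Before assert cnt + 3 <= -2 || cnt - 2 != -7: (cnt <= -5 || cnt != -5) && cnt == 4*q - 1 && 2*cnt + (1/2)*q == 6*e + 24 && 3*q < 3*cnt
Answer: WP = (cnt <= -5 || cnt != -5) && cnt == 4*q - 1 && 2*cnt + (1/2)*q == 6*e + 24 && 3*q < 3*cnt


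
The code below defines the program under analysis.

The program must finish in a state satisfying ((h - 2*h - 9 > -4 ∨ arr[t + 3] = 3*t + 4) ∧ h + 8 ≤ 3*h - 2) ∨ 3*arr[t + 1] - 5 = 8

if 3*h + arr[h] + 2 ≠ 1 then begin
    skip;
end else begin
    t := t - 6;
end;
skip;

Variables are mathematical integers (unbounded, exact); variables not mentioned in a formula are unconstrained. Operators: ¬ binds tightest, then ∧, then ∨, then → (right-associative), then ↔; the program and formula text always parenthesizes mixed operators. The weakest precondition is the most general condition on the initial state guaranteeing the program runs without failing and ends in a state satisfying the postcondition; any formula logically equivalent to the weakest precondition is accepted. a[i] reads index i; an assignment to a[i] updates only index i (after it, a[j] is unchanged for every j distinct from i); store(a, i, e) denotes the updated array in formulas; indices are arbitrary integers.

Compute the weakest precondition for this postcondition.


Working backward. After the program, the postcondition ((h - 2*h - 9 > -4 ∨ arr[t + 3] = 3*t + 4) ∧ h + 8 ≤ 3*h - 2) ∨ 3*arr[t + 1] - 5 = 8 must hold; in canonical form it is ((h < -5 ∨ arr[t + 3] = 3*t + 4) ∧ 2*h ≥ 10) ∨ 3*arr[t + 1] = 13.
Before skip: ((h < -5 ∨ arr[t + 3] = 3*t + 4) ∧ 2*h ≥ 10) ∨ 3*arr[t + 1] = 13
Then branch requires ((h < -5 ∨ arr[t + 3] = 3*t + 4) ∧ 2*h ≥ 10) ∨ 3*arr[t + 1] = 13; else branch requires ((h < -5 ∨ arr[t - 3] = 3*t - 14) ∧ 2*h ≥ 10) ∨ 3*arr[t - 5] = 13.
Before the if: (arr[h] + 3*h ≠ -1 → (((h < -5 ∨ arr[t + 3] = 3*t + 4) ∧ 2*h ≥ 10) ∨ 3*arr[t + 1] = 13)) ∧ ((¬(arr[h] + 3*h ≠ -1)) → (((h < -5 ∨ arr[t - 3] = 3*t - 14) ∧ 2*h ≥ 10) ∨ 3*arr[t - 5] = 13))
Answer: WP = (arr[h] + 3*h ≠ -1 → (((h < -5 ∨ arr[t + 3] = 3*t + 4) ∧ 2*h ≥ 10) ∨ 3*arr[t + 1] = 13)) ∧ ((¬(arr[h] + 3*h ≠ -1)) → (((h < -5 ∨ arr[t - 3] = 3*t - 14) ∧ 2*h ≥ 10) ∨ 3*arr[t - 5] = 13))


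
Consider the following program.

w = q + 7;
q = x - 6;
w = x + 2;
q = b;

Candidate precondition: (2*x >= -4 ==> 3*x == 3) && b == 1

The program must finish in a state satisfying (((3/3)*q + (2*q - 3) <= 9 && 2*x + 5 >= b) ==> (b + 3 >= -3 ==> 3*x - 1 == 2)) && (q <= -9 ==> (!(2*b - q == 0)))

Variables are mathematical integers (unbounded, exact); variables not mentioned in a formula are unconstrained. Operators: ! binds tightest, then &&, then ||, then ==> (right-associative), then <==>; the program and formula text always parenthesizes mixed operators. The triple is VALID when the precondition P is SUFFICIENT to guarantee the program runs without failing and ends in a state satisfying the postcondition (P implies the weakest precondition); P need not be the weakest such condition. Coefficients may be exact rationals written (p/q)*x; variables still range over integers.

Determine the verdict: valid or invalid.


Working backward. After the program, the postcondition (((3/3)*q + (2*q - 3) <= 9 && 2*x + 5 >= b) ==> (b + 3 >= -3 ==> 3*x - 1 == 2)) && (q <= -9 ==> (!(2*b - q == 0))) must hold; in canonical form it is ((3*q <= 12 && 2*x >= b - 5) ==> (b >= -6 ==> 3*x == 3)) && (q <= -9 ==> (!(2*b == q))).
Before q := b: ((3*b <= 12 && 2*x >= b - 5) ==> (b >= -6 ==> 3*x == 3)) && (b <= -9 ==> (!(b == 0)))
Before w := x + 2: ((3*b <= 12 && 2*x >= b - 5) ==> (b >= -6 ==> 3*x == 3)) && (b <= -9 ==> (!(b == 0)))
Before q := x - 6: ((3*b <= 12 && 2*x >= b - 5) ==> (b >= -6 ==> 3*x == 3)) && (b <= -9 ==> (!(b == 0)))
Before w := q + 7: ((3*b <= 12 && 2*x >= b - 5) ==> (b >= -6 ==> 3*x == 3)) && (b <= -9 ==> (!(b == 0)))
The weakest precondition is ((3*b <= 12 && 2*x >= b - 5) ==> (b >= -6 ==> 3*x == 3)) && (b <= -9 ==> (!(b == 0))).
Check whether (2*x >= -4 ==> 3*x == 3) && b == 1 implies it.
Every state satisfying the precondition satisfies the weakest precondition: the implication holds.
Answer: valid


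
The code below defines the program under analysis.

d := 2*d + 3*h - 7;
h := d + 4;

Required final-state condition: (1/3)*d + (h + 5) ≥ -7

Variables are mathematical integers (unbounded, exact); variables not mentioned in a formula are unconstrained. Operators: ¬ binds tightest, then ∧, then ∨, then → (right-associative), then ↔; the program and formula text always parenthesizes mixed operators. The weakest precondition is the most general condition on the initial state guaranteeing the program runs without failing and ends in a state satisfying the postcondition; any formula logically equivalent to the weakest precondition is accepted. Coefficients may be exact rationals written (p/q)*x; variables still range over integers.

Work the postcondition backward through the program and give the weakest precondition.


Working backward. After the program, the postcondition (1/3)*d + (h + 5) ≥ -7 must hold; in canonical form it is (1/3)*d + h ≥ -12.
Before h := d + 4: (4/3)*d ≥ -16
Before d := 2*d + 3*h - 7: (8/3)*d + 4*h ≥ -20/3
Answer: WP = (8/3)*d + 4*h ≥ -20/3


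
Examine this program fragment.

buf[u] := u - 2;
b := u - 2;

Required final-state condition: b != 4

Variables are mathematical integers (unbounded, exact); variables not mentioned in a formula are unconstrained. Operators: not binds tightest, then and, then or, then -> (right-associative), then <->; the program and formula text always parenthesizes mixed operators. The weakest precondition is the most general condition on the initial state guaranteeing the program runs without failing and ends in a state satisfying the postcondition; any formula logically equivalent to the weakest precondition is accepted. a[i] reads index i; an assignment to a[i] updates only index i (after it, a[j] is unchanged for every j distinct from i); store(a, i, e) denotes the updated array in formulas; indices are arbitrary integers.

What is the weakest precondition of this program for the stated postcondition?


Working backward. After the program, b != 4 must hold.
Before b := u - 2: u != 6
Before buf[u] := u - 2: u != 6
Answer: WP = u != 6


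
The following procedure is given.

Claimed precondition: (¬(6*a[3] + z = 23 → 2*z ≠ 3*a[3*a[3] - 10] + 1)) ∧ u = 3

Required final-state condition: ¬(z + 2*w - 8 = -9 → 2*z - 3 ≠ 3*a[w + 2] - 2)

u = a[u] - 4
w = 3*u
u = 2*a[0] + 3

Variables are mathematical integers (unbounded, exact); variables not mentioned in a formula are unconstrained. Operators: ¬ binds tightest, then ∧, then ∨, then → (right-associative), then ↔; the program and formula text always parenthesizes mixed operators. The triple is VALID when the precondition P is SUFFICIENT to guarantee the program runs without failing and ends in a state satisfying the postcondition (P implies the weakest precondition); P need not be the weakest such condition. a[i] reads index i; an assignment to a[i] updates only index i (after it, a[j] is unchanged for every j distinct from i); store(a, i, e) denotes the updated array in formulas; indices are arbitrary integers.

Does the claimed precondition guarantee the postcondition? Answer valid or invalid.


Working backward. After the program, the postcondition ¬(z + 2*w - 8 = -9 → 2*z - 3 ≠ 3*a[w + 2] - 2) must hold; in canonical form it is ¬(2*w + z = -1 → 2*z ≠ 3*a[w + 2] + 1).
Before u := 2*a[0] + 3: ¬(2*w + z = -1 → 2*z ≠ 3*a[w + 2] + 1)
Before w := 3*u: ¬(6*u + z = -1 → 2*z ≠ 3*a[3*u + 2] + 1)
Before u := a[u] - 4: ¬(6*a[u] + z = 23 → 2*z ≠ 3*a[3*a[u] - 10] + 1)
The weakest precondition is ¬(6*a[u] + z = 23 → 2*z ≠ 3*a[3*a[u] - 10] + 1).
Check whether (¬(6*a[3] + z = 23 → 2*z ≠ 3*a[3*a[3] - 10] + 1)) ∧ u = 3 implies it.
Every state satisfying the precondition satisfies the weakest precondition: the implication holds.
Answer: valid


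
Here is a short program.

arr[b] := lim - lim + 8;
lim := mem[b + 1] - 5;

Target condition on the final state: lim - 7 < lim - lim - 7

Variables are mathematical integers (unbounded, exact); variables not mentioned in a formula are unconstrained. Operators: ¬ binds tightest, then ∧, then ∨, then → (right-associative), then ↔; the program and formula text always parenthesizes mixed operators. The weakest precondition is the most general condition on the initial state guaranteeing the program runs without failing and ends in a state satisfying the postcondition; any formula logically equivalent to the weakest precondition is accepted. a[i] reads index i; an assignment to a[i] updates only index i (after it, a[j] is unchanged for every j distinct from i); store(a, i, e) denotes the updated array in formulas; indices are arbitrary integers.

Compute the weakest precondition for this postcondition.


Working backward. After the program, the postcondition lim - 7 < lim - lim - 7 must hold; in canonical form it is lim < 0.
Before lim := mem[b + 1] - 5: mem[b + 1] < 5
Before arr[b] := lim - lim + 8: mem[b + 1] < 5
Answer: WP = mem[b + 1] < 5


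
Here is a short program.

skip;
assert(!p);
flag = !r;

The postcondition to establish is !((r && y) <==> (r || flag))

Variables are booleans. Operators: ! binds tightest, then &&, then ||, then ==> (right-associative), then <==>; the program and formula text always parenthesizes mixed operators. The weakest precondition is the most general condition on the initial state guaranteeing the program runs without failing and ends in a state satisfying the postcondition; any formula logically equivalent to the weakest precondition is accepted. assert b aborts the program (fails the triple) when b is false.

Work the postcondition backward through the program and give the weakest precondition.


Working backward. After the program, !((r && y) <==> (r || flag)) must hold.
Before flag := !r: !(r && y)
Before assert !p: (!p) && (!(r && y))
Before skip: (!p) && (!(r && y))
Answer: WP = (!p) && (!(r && y))


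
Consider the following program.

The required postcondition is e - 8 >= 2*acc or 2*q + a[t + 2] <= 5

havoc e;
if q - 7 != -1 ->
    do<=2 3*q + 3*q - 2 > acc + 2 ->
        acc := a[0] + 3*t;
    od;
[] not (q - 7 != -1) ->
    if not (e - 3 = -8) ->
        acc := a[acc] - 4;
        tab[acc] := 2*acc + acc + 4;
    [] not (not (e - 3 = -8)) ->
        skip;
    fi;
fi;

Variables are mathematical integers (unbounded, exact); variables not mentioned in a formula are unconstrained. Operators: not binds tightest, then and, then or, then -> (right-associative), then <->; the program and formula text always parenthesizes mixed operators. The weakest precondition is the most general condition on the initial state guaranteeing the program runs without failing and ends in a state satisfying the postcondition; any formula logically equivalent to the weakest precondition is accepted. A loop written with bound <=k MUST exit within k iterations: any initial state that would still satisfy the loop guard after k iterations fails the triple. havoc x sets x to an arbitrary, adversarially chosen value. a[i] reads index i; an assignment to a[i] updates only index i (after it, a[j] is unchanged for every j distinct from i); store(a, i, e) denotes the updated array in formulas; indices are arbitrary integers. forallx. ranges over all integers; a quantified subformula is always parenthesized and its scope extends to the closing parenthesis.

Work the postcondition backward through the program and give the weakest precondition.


Working backward. After the program, the postcondition e - 8 >= 2*acc or 2*q + a[t + 2] <= 5 must hold; in canonical form it is e >= 2*acc + 8 or a[t + 2] + 2*q <= 5.
Then branch requires (6*q > acc + 4 -> ((6*q > a[0] + 3*t + 4 -> ((not (6*q > a[0] + 3*t + 4)) and (e >= 2*a[0] + 6*t + 8 or a[t + 2] + 2*q <= 5))) and ((not (6*q > a[0] + 3*t + 4)) -> (e >= 2*a[0] + 6*t + 8 or a[t + 2] + 2*q <= 5)))) and ((not (6*q > acc + 4)) -> (e >= 2*acc + 8 or a[t + 2] + 2*q <= 5)); else branch requires ((not (e = -5)) -> (e >= 2*a[acc] or a[t + 2] + 2*q <= 5)) and (e = -5 -> (e >= 2*acc + 8 or a[t + 2] + 2*q <= 5)).
Before the if: (q != 6 -> ((6*q > acc + 4 -> ((6*q > a[0] + 3*t + 4 -> ((not (6*q > a[0] + 3*t + 4)) and (e >= 2*a[0] + 6*t + 8 or a[t + 2] + 2*q <= 5))) and ((not (6*q > a[0] + 3*t + 4)) -> (e >= 2*a[0] + 6*t + 8 or a[t + 2] + 2*q <= 5)))) and ((not (6*q > acc + 4)) -> (e >= 2*acc + 8 or a[t + 2] + 2*q <= 5)))) and ((not (q != 6)) -> (((not (e = -5)) -> (e >= 2*a[acc] or a[t + 2] + 2*q <= 5)) and (e = -5 -> (e >= 2*acc + 8 or a[t + 2] + 2*q <= 5))))
Before havoc e: forall e_1. ((q != 6 -> ((6*q > acc + 4 -> ((6*q > a[0] + 3*t + 4 -> ((not (6*q > a[0] + 3*t + 4)) and (e_1 >= 2*a[0] + 6*t + 8 or a[t + 2] + 2*q <= 5))) and ((not (6*q > a[0] + 3*t + 4)) -> (e_1 >= 2*a[0] + 6*t + 8 or a[t + 2] + 2*q <= 5)))) and ((not (6*q > acc + 4)) -> (e_1 >= 2*acc + 8 or a[t + 2] + 2*q <= 5)))) and ((not (q != 6)) -> (((not (e_1 = -5)) -> (e_1 >= 2*a[acc] or a[t + 2] + 2*q <= 5)) and (e_1 = -5 -> (e_1 >= 2*acc + 8 or a[t + 2] + 2*q <= 5)))))
Answer: WP = forall e_1. ((q != 6 -> ((6*q > acc + 4 -> ((6*q > a[0] + 3*t + 4 -> ((not (6*q > a[0] + 3*t + 4)) and (e_1 >= 2*a[0] + 6*t + 8 or a[t + 2] + 2*q <= 5))) and ((not (6*q > a[0] + 3*t + 4)) -> (e_1 >= 2*a[0] + 6*t + 8 or a[t + 2] + 2*q <= 5)))) and ((not (6*q > acc + 4)) -> (e_1 >= 2*acc + 8 or a[t + 2] + 2*q <= 5)))) and ((not (q != 6)) -> (((not (e_1 = -5)) -> (e_1 >= 2*a[acc] or a[t + 2] + 2*q <= 5)) and (e_1 = -5 -> (e_1 >= 2*acc + 8 or a[t + 2] + 2*q <= 5)))))
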